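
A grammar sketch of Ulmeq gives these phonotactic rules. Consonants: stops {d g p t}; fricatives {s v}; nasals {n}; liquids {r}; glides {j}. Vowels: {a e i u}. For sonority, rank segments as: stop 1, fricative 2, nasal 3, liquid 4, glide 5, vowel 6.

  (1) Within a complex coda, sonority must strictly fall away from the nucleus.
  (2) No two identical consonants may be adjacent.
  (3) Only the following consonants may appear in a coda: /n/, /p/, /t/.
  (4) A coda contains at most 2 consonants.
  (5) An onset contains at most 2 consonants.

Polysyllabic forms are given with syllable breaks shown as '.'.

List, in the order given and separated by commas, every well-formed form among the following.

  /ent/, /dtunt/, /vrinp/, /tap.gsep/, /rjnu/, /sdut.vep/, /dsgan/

/ent/ — σ1 onset /∅/, coda /nt/ (3→1 falls) ok → well-formed
/dtunt/ — σ1 onset /dt/ (2C), coda /nt/ (3→1 falls) ok → well-formed
/vrinp/ — σ1 onset /vr/ (2C), coda /np/ (3→1 falls) ok → well-formed
/tap.gsep/ — σ1 onset /t/, coda /p/ ok; σ2 onset /gs/ (2C), coda /p/ ok → well-formed
/rjnu/ — violates constraint 5: syllable 1 onset /rjn/ has 3 consonants (> 2) → ill-formed
/sdut.vep/ — σ1 onset /sd/ (2C), coda /t/ ok; σ2 onset /v/, coda /p/ ok → well-formed
/dsgan/ — violates constraint 5: syllable 1 onset /dsg/ has 3 consonants (> 2) → ill-formed

/ent/, /dtunt/, /vrinp/, /tap.gsep/, /sdut.vep/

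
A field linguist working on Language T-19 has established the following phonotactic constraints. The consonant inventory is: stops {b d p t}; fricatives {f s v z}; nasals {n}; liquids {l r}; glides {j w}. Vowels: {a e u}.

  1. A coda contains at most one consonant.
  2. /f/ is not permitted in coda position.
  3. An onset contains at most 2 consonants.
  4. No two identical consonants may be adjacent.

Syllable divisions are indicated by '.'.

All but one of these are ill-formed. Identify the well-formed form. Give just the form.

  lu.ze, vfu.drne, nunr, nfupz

lu.ze — σ1 onset /l/, coda /∅/ ok; σ2 onset /z/, coda /∅/ ok → well-formed
vfu.drne — violates constraint 3: syllable 2 onset /drn/ has 3 consonants (> 2) → ill-formed
nunr — violates constraint 1: syllable 1 coda /nr/ has 2 consonants (> 1) → ill-formed
nfupz — violates constraint 1: syllable 1 coda /pz/ has 2 consonants (> 1) → ill-formed

lu.ze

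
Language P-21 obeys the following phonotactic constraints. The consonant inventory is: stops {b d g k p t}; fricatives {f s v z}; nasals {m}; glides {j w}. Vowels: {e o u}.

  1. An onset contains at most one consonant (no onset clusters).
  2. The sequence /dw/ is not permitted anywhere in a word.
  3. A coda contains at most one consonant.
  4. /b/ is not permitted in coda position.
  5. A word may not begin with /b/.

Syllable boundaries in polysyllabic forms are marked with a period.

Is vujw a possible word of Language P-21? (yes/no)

no

vujw — violates constraint 3: syllable 1 coda /jw/ has 2 consonants (> 1) → illicit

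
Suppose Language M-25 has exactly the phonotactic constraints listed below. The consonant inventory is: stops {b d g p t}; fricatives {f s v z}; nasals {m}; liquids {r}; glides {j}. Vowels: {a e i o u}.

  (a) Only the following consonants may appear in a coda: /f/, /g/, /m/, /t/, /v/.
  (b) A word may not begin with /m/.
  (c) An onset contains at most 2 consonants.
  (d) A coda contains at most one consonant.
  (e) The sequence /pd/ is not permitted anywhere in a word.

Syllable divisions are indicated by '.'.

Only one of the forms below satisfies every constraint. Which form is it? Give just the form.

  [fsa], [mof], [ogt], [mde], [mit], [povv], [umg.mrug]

[fsa]

[fsa] — σ1 onset /fs/ (2C), coda /∅/ ok → phonotactically legal
[mof] — violates constraint (b): word begins with /m/ → phonotactically illegal
[ogt] — violates constraint (d): syllable 1 coda /gt/ has 2 consonants (> 1) → phonotactically illegal
[mde] — violates constraint (b): word begins with /m/ → phonotactically illegal
[mit] — violates constraint (b): word begins with /m/ → phonotactically illegal
[povv] — violates constraint (d): syllable 1 coda /vv/ has 2 consonants (> 1) → phonotactically illegal
[umg.mrug] — violates constraint (d): syllable 1 coda /mg/ has 2 consonants (> 1) → phonotactically illegal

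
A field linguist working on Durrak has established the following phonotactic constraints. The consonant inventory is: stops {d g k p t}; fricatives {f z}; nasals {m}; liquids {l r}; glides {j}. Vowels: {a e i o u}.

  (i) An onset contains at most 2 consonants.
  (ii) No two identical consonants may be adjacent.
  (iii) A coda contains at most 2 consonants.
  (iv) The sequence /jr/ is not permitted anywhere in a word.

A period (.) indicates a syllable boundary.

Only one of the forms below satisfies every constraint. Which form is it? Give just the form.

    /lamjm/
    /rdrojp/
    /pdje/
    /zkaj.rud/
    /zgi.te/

/lamjm/ — violates constraint (iii): syllable 1 coda /mjm/ has 3 consonants (> 2) → illicit
/rdrojp/ — violates constraint (i): syllable 1 onset /rdr/ has 3 consonants (> 2) → illicit
/pdje/ — violates constraint (i): syllable 1 onset /pdj/ has 3 consonants (> 2) → illicit
/zkaj.rud/ — violates constraint (iv): contains banned sequence /jr/ → illicit
/zgi.te/ — σ1 onset /zg/ (2C), coda /∅/ ok; σ2 onset /t/, coda /∅/ ok → licit

/zgi.te/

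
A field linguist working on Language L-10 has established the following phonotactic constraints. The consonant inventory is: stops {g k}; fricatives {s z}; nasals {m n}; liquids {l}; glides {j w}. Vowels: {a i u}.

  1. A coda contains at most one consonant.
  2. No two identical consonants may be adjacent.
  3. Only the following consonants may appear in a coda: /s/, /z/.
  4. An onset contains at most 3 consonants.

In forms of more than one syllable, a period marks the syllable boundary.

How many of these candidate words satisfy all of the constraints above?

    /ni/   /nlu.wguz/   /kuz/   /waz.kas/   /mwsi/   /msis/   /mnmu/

/ni/ — σ1 onset /n/, coda /∅/ ok → licit
/nlu.wguz/ — σ1 onset /nl/ (2C), coda /∅/ ok; σ2 onset /wg/ (2C), coda /z/ ok → licit
/kuz/ — σ1 onset /k/, coda /z/ ok → licit
/waz.kas/ — σ1 onset /w/, coda /z/ ok; σ2 onset /k/, coda /s/ ok → licit
/mwsi/ — σ1 onset /mws/ (3C), coda /∅/ ok → licit
/msis/ — σ1 onset /ms/ (2C), coda /s/ ok → licit
/mnmu/ — σ1 onset /mnm/ (3C), coda /∅/ ok → licit
Licit: /ni/, /nlu.wguz/, /kuz/, /waz.kas/, /mwsi/, /msis/, /mnmu/ → 7.

7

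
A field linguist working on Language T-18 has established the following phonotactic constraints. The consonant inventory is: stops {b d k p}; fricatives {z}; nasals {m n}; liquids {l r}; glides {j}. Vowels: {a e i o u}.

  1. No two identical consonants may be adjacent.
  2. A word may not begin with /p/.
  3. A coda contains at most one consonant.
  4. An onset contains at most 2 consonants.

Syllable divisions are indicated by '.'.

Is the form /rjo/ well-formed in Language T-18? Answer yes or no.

yes

/rjo/ — σ1 onset /rj/ (2C), coda /∅/ ok → well-formed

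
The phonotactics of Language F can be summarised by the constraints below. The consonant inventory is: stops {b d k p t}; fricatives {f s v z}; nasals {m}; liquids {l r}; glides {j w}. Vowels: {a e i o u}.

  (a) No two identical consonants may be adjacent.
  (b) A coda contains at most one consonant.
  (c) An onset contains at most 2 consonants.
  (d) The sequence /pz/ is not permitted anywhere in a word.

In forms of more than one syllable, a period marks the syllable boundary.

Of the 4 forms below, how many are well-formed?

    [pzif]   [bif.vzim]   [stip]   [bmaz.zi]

[pzif] — violates constraint (d): contains banned sequence /pz/ → ill-formed
[bif.vzim] — σ1 onset /b/, coda /f/ ok; σ2 onset /vz/ (2C), coda /m/ ok → well-formed
[stip] — σ1 onset /st/ (2C), coda /p/ ok → well-formed
[bmaz.zi] — violates constraint (a): adjacent identical consonants /zz/ → ill-formed
Well-formed: [bif.vzim], [stip] → 2.

2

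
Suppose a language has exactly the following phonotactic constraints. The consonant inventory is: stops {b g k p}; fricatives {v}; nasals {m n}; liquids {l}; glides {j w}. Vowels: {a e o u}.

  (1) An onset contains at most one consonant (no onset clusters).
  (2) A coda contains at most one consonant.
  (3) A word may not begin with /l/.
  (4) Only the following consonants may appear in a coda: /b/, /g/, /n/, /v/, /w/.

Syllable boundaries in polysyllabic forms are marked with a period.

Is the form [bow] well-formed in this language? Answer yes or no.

yes

[bow] — σ1 onset /b/, coda /w/ ok → well-formed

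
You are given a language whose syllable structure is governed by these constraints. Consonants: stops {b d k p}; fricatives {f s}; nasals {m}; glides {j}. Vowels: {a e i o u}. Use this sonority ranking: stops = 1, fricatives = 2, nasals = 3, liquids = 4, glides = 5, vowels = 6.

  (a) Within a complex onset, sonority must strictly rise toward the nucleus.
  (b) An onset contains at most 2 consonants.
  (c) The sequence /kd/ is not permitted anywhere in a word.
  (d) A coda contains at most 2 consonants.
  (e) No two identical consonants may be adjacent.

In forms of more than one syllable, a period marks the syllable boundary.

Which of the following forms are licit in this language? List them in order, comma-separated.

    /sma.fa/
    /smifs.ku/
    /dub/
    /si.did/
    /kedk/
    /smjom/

/sma.fa/, /smifs.ku/, /dub/, /si.did/, /kedk/

/sma.fa/ — σ1 onset /sm/ (2→3 rises), coda /∅/ ok; σ2 onset /f/, coda /∅/ ok → licit
/smifs.ku/ — σ1 onset /sm/ (2→3 rises), coda /fs/ (2C) ok; σ2 onset /k/, coda /∅/ ok → licit
/dub/ — σ1 onset /d/, coda /b/ ok → licit
/si.did/ — σ1 onset /s/, coda /∅/ ok; σ2 onset /d/, coda /d/ ok → licit
/kedk/ — σ1 onset /k/, coda /dk/ (2C) ok → licit
/smjom/ — violates constraint (b): syllable 1 onset /smj/ has 3 consonants (> 2) → illicit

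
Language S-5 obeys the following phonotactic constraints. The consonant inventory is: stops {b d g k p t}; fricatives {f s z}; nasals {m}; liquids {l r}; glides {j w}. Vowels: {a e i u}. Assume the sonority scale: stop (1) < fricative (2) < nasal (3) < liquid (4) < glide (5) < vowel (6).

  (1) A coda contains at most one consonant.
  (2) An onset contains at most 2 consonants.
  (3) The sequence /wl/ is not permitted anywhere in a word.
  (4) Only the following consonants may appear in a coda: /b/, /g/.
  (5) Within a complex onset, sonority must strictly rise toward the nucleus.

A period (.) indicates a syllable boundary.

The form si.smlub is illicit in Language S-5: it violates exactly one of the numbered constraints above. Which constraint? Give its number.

2

si.smlub: syllable 2 onset /sml/ has 3 consonants (> 2).
This is a violation of constraint 2: "An onset contains at most 2 consonants."
The remaining constraints (1, 3, 4, 5) are satisfied.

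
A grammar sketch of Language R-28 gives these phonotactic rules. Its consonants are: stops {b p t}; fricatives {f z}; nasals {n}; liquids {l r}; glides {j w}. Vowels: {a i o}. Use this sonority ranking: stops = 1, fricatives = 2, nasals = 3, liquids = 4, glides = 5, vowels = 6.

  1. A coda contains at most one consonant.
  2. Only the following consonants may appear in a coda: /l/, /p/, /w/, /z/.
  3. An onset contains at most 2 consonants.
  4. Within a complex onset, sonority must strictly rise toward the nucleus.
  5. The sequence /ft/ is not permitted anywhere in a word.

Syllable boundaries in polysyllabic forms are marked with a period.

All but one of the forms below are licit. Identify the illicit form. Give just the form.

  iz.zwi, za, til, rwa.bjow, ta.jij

iz.zwi — σ1 onset /∅/, coda /z/ ok; σ2 onset /zw/ (2→5 rises), coda /∅/ ok → licit
za — σ1 onset /z/, coda /∅/ ok → licit
til — σ1 onset /t/, coda /l/ ok → licit
rwa.bjow — σ1 onset /rw/ (4→5 rises), coda /∅/ ok; σ2 onset /bj/ (1→5 rises), coda /w/ ok → licit
ta.jij — violates constraint 2: syllable 2 coda contains /j/, which is not a licensed coda consonant → illicit

ta.jij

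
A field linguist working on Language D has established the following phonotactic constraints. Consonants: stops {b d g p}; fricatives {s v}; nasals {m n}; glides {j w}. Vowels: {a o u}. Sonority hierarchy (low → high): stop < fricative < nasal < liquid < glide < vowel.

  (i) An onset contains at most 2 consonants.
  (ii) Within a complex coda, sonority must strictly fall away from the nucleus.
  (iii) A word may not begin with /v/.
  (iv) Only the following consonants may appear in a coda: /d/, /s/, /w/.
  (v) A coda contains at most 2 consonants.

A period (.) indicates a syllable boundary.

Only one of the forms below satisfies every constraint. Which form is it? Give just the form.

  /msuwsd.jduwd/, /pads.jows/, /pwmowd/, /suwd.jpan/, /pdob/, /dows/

/dows/

/msuwsd.jduwd/ — violates constraint (v): syllable 1 coda /wsd/ has 3 consonants (> 2) → illicit
/pads.jows/ — violates constraint (ii): syllable 1 coda /ds/: /d/ (stop, 1) → /s/ (fricative, 2) does not fall → illicit
/pwmowd/ — violates constraint (i): syllable 1 onset /pwm/ has 3 consonants (> 2) → illicit
/suwd.jpan/ — violates constraint (iv): syllable 2 coda contains /n/, which is not a licensed coda consonant → illicit
/pdob/ — violates constraint (iv): syllable 1 coda contains /b/, which is not a licensed coda consonant → illicit
/dows/ — σ1 onset /d/, coda /ws/ (5→2 falls) ok → licit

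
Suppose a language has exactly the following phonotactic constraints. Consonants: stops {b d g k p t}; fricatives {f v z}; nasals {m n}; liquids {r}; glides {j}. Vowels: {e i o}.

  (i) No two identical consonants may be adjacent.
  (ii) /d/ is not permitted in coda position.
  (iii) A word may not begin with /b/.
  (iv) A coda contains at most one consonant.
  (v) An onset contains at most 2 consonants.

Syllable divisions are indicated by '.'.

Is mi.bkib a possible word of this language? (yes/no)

yes

mi.bkib — σ1 onset /m/, coda /∅/ ok; σ2 onset /bk/ (2C), coda /b/ ok → licit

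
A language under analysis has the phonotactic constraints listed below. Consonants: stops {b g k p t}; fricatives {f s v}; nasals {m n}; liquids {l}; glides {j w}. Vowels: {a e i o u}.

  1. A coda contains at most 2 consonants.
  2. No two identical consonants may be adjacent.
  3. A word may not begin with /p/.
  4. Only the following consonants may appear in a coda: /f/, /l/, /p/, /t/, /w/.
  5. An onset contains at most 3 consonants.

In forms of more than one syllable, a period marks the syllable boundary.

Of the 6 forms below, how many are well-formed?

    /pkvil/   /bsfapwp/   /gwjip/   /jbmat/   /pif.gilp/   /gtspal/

2

/pkvil/ — violates constraint 3: word begins with /p/ → ill-formed
/bsfapwp/ — violates constraint 1: syllable 1 coda /pwp/ has 3 consonants (> 2) → ill-formed
/gwjip/ — σ1 onset /gwj/ (3C), coda /p/ ok → well-formed
/jbmat/ — σ1 onset /jbm/ (3C), coda /t/ ok → well-formed
/pif.gilp/ — violates constraint 3: word begins with /p/ → ill-formed
/gtspal/ — violates constraint 5: syllable 1 onset /gtsp/ has 4 consonants (> 3) → ill-formed
Well-formed: /gwjip/, /jbmat/ → 2.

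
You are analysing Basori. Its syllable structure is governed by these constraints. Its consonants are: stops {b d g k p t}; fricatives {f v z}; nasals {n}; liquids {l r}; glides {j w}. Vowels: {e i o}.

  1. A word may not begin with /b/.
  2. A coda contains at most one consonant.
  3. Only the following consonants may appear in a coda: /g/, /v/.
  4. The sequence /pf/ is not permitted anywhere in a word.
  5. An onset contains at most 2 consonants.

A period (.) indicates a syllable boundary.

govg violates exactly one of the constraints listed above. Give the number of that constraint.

govg: syllable 1 coda /vg/ has 2 consonants (> 1).
This is a violation of constraint 2: "A coda contains at most one consonant."
The remaining constraints (1, 3, 4, 5) are satisfied.

2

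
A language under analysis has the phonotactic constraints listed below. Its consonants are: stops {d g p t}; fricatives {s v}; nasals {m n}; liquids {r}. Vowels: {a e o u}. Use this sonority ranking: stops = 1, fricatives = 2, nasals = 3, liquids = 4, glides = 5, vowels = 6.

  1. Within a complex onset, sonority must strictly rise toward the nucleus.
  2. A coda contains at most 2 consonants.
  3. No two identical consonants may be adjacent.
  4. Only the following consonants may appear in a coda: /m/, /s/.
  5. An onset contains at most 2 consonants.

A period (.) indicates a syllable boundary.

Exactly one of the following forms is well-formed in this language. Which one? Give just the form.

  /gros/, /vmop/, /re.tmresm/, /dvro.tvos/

/gros/

/gros/ — σ1 onset /gr/ (1→4 rises), coda /s/ ok → well-formed
/vmop/ — violates constraint 4: syllable 1 coda contains /p/, which is not a licensed coda consonant → ill-formed
/re.tmresm/ — violates constraint 5: syllable 2 onset /tmr/ has 3 consonants (> 2) → ill-formed
/dvro.tvos/ — violates constraint 5: syllable 1 onset /dvr/ has 3 consonants (> 2) → ill-formed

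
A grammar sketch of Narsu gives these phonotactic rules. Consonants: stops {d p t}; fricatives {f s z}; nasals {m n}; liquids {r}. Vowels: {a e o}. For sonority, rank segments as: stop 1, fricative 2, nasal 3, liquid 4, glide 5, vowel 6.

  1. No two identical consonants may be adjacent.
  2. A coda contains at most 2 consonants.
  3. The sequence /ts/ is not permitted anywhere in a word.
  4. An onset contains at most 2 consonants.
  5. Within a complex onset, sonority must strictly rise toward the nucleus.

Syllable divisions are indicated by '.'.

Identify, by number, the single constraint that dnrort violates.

4

dnrort: syllable 1 onset /dnr/ has 3 consonants (> 2).
This is a violation of constraint 4: "An onset contains at most 2 consonants."
The remaining constraints (1, 2, 3, 5) are satisfied.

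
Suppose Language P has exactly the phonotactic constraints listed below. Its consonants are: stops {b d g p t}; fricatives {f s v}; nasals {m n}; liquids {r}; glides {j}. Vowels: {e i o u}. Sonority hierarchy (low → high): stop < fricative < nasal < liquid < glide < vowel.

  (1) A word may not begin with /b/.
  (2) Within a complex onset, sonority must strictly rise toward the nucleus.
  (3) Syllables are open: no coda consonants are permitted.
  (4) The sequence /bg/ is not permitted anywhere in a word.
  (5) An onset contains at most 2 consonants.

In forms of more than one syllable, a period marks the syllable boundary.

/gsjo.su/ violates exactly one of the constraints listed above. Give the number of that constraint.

/gsjo.su/: syllable 1 onset /gsj/ has 3 consonants (> 2).
This is a violation of constraint 5: "An onset contains at most 2 consonants."
The remaining constraints (1, 2, 3, 4) are satisfied.

5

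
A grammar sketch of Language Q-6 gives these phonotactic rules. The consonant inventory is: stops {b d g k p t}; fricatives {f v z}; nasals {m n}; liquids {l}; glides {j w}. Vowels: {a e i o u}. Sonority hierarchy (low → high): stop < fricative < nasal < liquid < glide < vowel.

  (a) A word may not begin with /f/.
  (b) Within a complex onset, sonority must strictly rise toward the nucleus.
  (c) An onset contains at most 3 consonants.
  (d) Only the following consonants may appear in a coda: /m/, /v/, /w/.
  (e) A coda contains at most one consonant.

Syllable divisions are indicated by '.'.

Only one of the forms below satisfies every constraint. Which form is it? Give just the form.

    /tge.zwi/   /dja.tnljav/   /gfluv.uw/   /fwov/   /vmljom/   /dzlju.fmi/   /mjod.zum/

/tge.zwi/ — violates constraint (b): syllable 1 onset /tg/: /t/ (stop, 1) → /g/ (stop, 1) does not rise → ill-formed
/dja.tnljav/ — violates constraint (c): syllable 2 onset /tnlj/ has 4 consonants (> 3) → ill-formed
/gfluv.uw/ — σ1 onset /gfl/ (1→2→4 rises), coda /v/ ok; σ2 onset /∅/, coda /w/ ok → well-formed
/fwov/ — violates constraint (a): word begins with /f/ → ill-formed
/vmljom/ — violates constraint (c): syllable 1 onset /vmlj/ has 4 consonants (> 3) → ill-formed
/dzlju.fmi/ — violates constraint (c): syllable 1 onset /dzlj/ has 4 consonants (> 3) → ill-formed
/mjod.zum/ — violates constraint (d): syllable 1 coda contains /d/, which is not a licensed coda consonant → ill-formed

/gfluv.uw/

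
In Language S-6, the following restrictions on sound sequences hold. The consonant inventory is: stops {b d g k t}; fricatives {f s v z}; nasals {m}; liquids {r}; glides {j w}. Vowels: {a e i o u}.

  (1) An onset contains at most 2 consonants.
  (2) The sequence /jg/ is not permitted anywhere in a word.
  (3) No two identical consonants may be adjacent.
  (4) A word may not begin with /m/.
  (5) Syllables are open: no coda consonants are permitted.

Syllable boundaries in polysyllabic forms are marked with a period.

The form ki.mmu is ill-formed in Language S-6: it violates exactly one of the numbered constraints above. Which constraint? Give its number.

3

ki.mmu: adjacent identical consonants /mm/.
This is a violation of constraint 3: "No two identical consonants may be adjacent."
The remaining constraints (1, 2, 4, 5) are satisfied.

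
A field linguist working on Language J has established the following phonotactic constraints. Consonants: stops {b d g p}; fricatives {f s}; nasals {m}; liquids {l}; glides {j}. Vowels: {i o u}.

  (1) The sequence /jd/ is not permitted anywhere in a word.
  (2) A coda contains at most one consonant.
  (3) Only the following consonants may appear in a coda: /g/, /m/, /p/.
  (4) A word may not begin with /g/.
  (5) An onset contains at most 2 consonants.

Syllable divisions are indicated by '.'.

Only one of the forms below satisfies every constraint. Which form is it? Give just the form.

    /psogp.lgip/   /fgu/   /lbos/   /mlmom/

/psogp.lgip/ — violates constraint 2: syllable 1 coda /gp/ has 2 consonants (> 1) → illicit
/fgu/ — σ1 onset /fg/ (2C), coda /∅/ ok → licit
/lbos/ — violates constraint 3: syllable 1 coda contains /s/, which is not a licensed coda consonant → illicit
/mlmom/ — violates constraint 5: syllable 1 onset /mlm/ has 3 consonants (> 2) → illicit

/fgu/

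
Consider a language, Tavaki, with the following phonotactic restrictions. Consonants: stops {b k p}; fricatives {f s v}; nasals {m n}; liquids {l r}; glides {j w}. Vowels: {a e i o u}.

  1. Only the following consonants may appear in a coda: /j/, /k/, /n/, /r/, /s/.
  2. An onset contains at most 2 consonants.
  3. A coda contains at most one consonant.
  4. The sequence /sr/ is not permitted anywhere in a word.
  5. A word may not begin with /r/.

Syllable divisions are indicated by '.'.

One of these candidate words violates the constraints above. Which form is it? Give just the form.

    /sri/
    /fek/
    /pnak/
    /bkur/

/sri/ — violates constraint 4: contains banned sequence /sr/ → ill-formed
/fek/ — σ1 onset /f/, coda /k/ ok → well-formed
/pnak/ — σ1 onset /pn/ (2C), coda /k/ ok → well-formed
/bkur/ — σ1 onset /bk/ (2C), coda /r/ ok → well-formed

/sri/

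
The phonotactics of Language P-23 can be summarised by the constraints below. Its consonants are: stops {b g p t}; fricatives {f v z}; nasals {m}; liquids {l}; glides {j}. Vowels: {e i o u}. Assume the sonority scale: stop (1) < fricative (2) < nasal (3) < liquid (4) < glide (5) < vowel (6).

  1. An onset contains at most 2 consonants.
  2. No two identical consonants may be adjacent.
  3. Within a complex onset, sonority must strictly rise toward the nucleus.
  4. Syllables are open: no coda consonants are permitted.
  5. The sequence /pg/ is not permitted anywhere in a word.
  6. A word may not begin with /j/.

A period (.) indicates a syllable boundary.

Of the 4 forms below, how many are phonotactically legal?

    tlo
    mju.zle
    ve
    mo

4

tlo — σ1 onset /tl/ (1→4 rises), coda /∅/ ok → phonotactically legal
mju.zle — σ1 onset /mj/ (3→5 rises), coda /∅/ ok; σ2 onset /zl/ (2→4 rises), coda /∅/ ok → phonotactically legal
ve — σ1 onset /v/, coda /∅/ ok → phonotactically legal
mo — σ1 onset /m/, coda /∅/ ok → phonotactically legal
Phonotactically legal: tlo, mju.zle, ve, mo → 4.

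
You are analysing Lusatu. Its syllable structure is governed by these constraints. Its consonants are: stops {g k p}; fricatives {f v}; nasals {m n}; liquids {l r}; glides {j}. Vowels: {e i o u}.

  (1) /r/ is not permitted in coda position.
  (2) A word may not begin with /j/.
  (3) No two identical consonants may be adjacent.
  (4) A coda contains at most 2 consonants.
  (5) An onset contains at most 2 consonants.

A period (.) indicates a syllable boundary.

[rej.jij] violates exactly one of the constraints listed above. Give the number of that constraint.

[rej.jij]: adjacent identical consonants /jj/.
This is a violation of constraint 3: "No two identical consonants may be adjacent."
The remaining constraints (1, 2, 4, 5) are satisfied.

3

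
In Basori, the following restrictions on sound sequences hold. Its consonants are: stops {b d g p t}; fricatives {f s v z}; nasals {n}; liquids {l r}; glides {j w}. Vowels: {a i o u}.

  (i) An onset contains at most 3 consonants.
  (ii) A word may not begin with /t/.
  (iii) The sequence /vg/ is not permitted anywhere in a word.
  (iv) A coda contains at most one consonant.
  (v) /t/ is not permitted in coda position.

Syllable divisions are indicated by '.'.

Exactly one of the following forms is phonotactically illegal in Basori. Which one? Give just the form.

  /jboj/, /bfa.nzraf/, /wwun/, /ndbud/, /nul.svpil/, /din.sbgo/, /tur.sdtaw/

/tur.sdtaw/

/jboj/ — σ1 onset /jb/ (2C), coda /j/ ok → phonotactically legal
/bfa.nzraf/ — σ1 onset /bf/ (2C), coda /∅/ ok; σ2 onset /nzr/ (3C), coda /f/ ok → phonotactically legal
/wwun/ — σ1 onset /ww/ (2C), coda /n/ ok → phonotactically legal
/ndbud/ — σ1 onset /ndb/ (3C), coda /d/ ok → phonotactically legal
/nul.svpil/ — σ1 onset /n/, coda /l/ ok; σ2 onset /svp/ (3C), coda /l/ ok → phonotactically legal
/din.sbgo/ — σ1 onset /d/, coda /n/ ok; σ2 onset /sbg/ (3C), coda /∅/ ok → phonotactically legal
/tur.sdtaw/ — violates constraint (ii): word begins with /t/ → phonotactically illegal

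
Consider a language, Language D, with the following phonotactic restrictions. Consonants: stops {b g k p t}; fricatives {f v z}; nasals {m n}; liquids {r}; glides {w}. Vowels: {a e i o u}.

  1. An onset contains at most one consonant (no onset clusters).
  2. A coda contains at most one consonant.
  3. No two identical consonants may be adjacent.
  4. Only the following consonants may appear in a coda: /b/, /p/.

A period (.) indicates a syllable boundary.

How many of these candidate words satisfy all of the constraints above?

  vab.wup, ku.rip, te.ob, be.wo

vab.wup — σ1 onset /v/, coda /b/ ok; σ2 onset /w/, coda /p/ ok → permitted
ku.rip — σ1 onset /k/, coda /∅/ ok; σ2 onset /r/, coda /p/ ok → permitted
te.ob — σ1 onset /t/, coda /∅/ ok; σ2 onset /∅/, coda /b/ ok → permitted
be.wo — σ1 onset /b/, coda /∅/ ok; σ2 onset /w/, coda /∅/ ok → permitted
Permitted: vab.wup, ku.rip, te.ob, be.wo → 4.

4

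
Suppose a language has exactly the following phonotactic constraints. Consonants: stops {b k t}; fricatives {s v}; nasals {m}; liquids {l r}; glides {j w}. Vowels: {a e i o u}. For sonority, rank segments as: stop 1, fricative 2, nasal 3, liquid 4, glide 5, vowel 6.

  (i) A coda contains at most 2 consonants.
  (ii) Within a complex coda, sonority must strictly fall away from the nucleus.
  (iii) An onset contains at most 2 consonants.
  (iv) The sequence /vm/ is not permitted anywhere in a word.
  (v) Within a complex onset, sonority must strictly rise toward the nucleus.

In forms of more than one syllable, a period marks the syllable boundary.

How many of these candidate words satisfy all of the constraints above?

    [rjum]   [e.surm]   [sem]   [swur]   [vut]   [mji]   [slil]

7

[rjum] — σ1 onset /rj/ (4→5 rises), coda /m/ ok → well-formed
[e.surm] — σ1 onset /∅/, coda /∅/ ok; σ2 onset /s/, coda /rm/ (4→3 falls) ok → well-formed
[sem] — σ1 onset /s/, coda /m/ ok → well-formed
[swur] — σ1 onset /sw/ (2→5 rises), coda /r/ ok → well-formed
[vut] — σ1 onset /v/, coda /t/ ok → well-formed
[mji] — σ1 onset /mj/ (3→5 rises), coda /∅/ ok → well-formed
[slil] — σ1 onset /sl/ (2→4 rises), coda /l/ ok → well-formed
Well-formed: [rjum], [e.surm], [sem], [swur], [vut], [mji], [slil] → 7.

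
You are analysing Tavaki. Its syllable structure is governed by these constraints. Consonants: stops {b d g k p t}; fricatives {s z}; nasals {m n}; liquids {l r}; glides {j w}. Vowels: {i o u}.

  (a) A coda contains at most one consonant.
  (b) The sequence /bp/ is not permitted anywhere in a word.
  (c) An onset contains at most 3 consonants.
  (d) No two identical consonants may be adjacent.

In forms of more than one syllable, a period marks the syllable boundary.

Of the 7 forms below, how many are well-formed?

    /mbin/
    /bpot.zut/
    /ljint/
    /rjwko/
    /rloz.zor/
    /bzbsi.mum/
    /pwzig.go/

1

/mbin/ — σ1 onset /mb/ (2C), coda /n/ ok → well-formed
/bpot.zut/ — violates constraint (b): contains banned sequence /bp/ → ill-formed
/ljint/ — violates constraint (a): syllable 1 coda /nt/ has 2 consonants (> 1) → ill-formed
/rjwko/ — violates constraint (c): syllable 1 onset /rjwk/ has 4 consonants (> 3) → ill-formed
/rloz.zor/ — violates constraint (d): adjacent identical consonants /zz/ → ill-formed
/bzbsi.mum/ — violates constraint (c): syllable 1 onset /bzbs/ has 4 consonants (> 3) → ill-formed
/pwzig.go/ — violates constraint (d): adjacent identical consonants /gg/ → ill-formed
Well-formed: /mbin/ → 1.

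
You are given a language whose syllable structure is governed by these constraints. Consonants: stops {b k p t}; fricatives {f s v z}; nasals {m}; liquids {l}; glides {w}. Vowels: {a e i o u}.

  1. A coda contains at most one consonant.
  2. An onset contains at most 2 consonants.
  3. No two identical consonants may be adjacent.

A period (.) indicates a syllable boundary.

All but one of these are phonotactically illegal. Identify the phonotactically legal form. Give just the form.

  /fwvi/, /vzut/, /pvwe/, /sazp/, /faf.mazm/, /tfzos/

/fwvi/ — violates constraint 2: syllable 1 onset /fwv/ has 3 consonants (> 2) → phonotactically illegal
/vzut/ — σ1 onset /vz/ (2C), coda /t/ ok → phonotactically legal
/pvwe/ — violates constraint 2: syllable 1 onset /pvw/ has 3 consonants (> 2) → phonotactically illegal
/sazp/ — violates constraint 1: syllable 1 coda /zp/ has 2 consonants (> 1) → phonotactically illegal
/faf.mazm/ — violates constraint 1: syllable 2 coda /zm/ has 2 consonants (> 1) → phonotactically illegal
/tfzos/ — violates constraint 2: syllable 1 onset /tfz/ has 3 consonants (> 2) → phonotactically illegal

/vzut/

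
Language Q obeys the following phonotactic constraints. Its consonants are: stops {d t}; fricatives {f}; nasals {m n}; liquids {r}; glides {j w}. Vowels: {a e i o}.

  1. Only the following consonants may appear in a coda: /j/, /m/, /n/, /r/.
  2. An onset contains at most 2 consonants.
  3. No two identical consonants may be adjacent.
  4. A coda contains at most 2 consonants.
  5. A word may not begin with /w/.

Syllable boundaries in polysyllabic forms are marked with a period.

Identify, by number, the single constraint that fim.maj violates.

3

fim.maj: adjacent identical consonants /mm/.
This is a violation of constraint 3: "No two identical consonants may be adjacent."
The remaining constraints (1, 2, 4, 5) are satisfied.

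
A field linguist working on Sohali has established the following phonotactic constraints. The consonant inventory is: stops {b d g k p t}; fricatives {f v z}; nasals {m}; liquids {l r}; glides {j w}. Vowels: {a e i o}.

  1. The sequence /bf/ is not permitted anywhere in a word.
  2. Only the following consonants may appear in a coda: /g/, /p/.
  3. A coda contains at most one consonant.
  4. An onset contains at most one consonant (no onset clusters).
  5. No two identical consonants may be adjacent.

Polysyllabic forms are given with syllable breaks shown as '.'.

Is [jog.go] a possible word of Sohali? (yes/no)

[jog.go] — violates constraint 5: adjacent identical consonants /gg/ → not permitted

no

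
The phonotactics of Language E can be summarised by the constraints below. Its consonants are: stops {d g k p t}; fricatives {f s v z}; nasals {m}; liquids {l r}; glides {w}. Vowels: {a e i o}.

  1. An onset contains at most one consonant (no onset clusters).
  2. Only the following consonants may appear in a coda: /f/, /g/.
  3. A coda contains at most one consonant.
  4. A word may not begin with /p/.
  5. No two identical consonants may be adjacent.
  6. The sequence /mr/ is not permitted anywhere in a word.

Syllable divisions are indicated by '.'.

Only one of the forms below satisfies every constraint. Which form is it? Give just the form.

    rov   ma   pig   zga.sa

ma

rov — violates constraint 2: syllable 1 coda contains /v/, which is not a licensed coda consonant → phonotactically illegal
ma — σ1 onset /m/, coda /∅/ ok → phonotactically legal
pig — violates constraint 4: word begins with /p/ → phonotactically illegal
zga.sa — violates constraint 1: syllable 1 onset /zg/ has 2 consonants (> 1) → phonotactically illegal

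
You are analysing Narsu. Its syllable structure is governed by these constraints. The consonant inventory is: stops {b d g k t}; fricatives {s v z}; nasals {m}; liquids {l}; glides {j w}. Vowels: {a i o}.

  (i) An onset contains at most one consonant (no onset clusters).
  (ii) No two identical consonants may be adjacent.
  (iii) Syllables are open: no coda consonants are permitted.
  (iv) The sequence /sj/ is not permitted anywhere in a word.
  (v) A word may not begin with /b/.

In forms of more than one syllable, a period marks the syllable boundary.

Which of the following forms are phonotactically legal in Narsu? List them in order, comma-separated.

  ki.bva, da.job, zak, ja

ja

ki.bva — violates constraint (i): syllable 2 onset /bv/ has 2 consonants (> 1) → phonotactically illegal
da.job — violates constraint (iii): syllable 2 coda /b/ has 1 consonant (> 0) → phonotactically illegal
zak — violates constraint (iii): syllable 1 coda /k/ has 1 consonant (> 0) → phonotactically illegal
ja — σ1 onset /j/, coda /∅/ ok → phonotactically legal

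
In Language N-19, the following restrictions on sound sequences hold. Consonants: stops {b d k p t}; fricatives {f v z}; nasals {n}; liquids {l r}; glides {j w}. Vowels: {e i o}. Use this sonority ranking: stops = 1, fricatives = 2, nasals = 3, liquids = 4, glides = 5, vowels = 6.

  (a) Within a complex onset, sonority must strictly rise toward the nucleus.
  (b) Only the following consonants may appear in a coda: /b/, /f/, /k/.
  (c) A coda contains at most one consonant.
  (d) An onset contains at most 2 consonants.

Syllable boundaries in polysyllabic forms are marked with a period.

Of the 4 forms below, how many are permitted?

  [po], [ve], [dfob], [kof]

[po] — σ1 onset /p/, coda /∅/ ok → permitted
[ve] — σ1 onset /v/, coda /∅/ ok → permitted
[dfob] — σ1 onset /df/ (1→2 rises), coda /b/ ok → permitted
[kof] — σ1 onset /k/, coda /f/ ok → permitted
Permitted: [po], [ve], [dfob], [kof] → 4.

4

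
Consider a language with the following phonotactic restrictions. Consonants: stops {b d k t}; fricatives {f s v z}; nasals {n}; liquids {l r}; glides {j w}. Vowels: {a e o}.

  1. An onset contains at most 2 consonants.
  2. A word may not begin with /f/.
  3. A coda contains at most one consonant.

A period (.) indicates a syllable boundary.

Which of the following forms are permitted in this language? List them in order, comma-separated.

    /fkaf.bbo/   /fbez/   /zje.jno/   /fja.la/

/fkaf.bbo/ — violates constraint 2: word begins with /f/ → not permitted
/fbez/ — violates constraint 2: word begins with /f/ → not permitted
/zje.jno/ — σ1 onset /zj/ (2C), coda /∅/ ok; σ2 onset /jn/ (2C), coda /∅/ ok → permitted
/fja.la/ — violates constraint 2: word begins with /f/ → not permitted

/zje.jno/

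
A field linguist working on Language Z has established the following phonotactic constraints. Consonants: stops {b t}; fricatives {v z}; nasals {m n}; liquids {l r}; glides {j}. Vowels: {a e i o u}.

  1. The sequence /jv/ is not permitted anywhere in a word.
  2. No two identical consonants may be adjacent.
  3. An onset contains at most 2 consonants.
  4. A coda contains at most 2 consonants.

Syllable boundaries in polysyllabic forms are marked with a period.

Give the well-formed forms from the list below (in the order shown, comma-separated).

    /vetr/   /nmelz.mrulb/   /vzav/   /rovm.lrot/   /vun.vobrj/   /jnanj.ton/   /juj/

/vetr/ — σ1 onset /v/, coda /tr/ (2C) ok → well-formed
/nmelz.mrulb/ — σ1 onset /nm/ (2C), coda /lz/ (2C) ok; σ2 onset /mr/ (2C), coda /lb/ (2C) ok → well-formed
/vzav/ — σ1 onset /vz/ (2C), coda /v/ ok → well-formed
/rovm.lrot/ — σ1 onset /r/, coda /vm/ (2C) ok; σ2 onset /lr/ (2C), coda /t/ ok → well-formed
/vun.vobrj/ — violates constraint 4: syllable 2 coda /brj/ has 3 consonants (> 2) → ill-formed
/jnanj.ton/ — σ1 onset /jn/ (2C), coda /nj/ (2C) ok; σ2 onset /t/, coda /n/ ok → well-formed
/juj/ — σ1 onset /j/, coda /j/ ok → well-formed

/vetr/, /nmelz.mrulb/, /vzav/, /rovm.lrot/, /jnanj.ton/, /juj/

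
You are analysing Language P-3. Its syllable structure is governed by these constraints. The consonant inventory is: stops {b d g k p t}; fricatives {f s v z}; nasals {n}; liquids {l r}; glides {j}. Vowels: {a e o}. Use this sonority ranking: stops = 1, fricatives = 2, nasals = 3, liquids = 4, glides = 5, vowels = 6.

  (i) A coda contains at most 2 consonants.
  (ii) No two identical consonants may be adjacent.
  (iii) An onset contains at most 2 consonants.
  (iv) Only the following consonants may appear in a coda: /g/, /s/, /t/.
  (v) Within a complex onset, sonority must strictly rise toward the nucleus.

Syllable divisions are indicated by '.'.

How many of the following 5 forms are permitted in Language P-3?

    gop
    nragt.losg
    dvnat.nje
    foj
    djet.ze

gop — violates constraint (iv): syllable 1 coda contains /p/, which is not a licensed coda consonant → not permitted
nragt.losg — σ1 onset /nr/ (3→4 rises), coda /gt/ (2C) ok; σ2 onset /l/, coda /sg/ (2C) ok → permitted
dvnat.nje — violates constraint (iii): syllable 1 onset /dvn/ has 3 consonants (> 2) → not permitted
foj — violates constraint (iv): syllable 1 coda contains /j/, which is not a licensed coda consonant → not permitted
djet.ze — σ1 onset /dj/ (1→5 rises), coda /t/ ok; σ2 onset /z/, coda /∅/ ok → permitted
Permitted: nragt.losg, djet.ze → 2.

2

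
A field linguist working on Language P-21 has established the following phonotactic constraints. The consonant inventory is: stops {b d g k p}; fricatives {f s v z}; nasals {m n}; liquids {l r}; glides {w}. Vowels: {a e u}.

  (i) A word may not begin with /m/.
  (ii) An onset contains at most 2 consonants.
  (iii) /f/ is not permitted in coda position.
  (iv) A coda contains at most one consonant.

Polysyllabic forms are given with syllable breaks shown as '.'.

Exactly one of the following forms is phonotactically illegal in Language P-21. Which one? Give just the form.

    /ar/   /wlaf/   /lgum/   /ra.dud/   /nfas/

/wlaf/

/ar/ — σ1 onset /∅/, coda /r/ ok → phonotactically legal
/wlaf/ — violates constraint (iii): syllable 1 coda contains /f/ → phonotactically illegal
/lgum/ — σ1 onset /lg/ (2C), coda /m/ ok → phonotactically legal
/ra.dud/ — σ1 onset /r/, coda /∅/ ok; σ2 onset /d/, coda /d/ ok → phonotactically legal
/nfas/ — σ1 onset /nf/ (2C), coda /s/ ok → phonotactically legal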